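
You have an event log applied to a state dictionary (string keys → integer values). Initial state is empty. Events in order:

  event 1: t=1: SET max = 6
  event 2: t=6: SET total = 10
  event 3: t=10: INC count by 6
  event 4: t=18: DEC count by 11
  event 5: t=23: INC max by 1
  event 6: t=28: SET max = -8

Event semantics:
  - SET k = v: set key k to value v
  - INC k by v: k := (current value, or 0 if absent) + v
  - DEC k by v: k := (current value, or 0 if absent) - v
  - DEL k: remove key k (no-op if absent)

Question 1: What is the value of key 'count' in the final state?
Answer: -5

Derivation:
Track key 'count' through all 6 events:
  event 1 (t=1: SET max = 6): count unchanged
  event 2 (t=6: SET total = 10): count unchanged
  event 3 (t=10: INC count by 6): count (absent) -> 6
  event 4 (t=18: DEC count by 11): count 6 -> -5
  event 5 (t=23: INC max by 1): count unchanged
  event 6 (t=28: SET max = -8): count unchanged
Final: count = -5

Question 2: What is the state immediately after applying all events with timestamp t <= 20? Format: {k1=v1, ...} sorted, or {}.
Answer: {count=-5, max=6, total=10}

Derivation:
Apply events with t <= 20 (4 events):
  after event 1 (t=1: SET max = 6): {max=6}
  after event 2 (t=6: SET total = 10): {max=6, total=10}
  after event 3 (t=10: INC count by 6): {count=6, max=6, total=10}
  after event 4 (t=18: DEC count by 11): {count=-5, max=6, total=10}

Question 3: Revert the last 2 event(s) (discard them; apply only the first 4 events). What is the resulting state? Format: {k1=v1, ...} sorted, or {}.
Keep first 4 events (discard last 2):
  after event 1 (t=1: SET max = 6): {max=6}
  after event 2 (t=6: SET total = 10): {max=6, total=10}
  after event 3 (t=10: INC count by 6): {count=6, max=6, total=10}
  after event 4 (t=18: DEC count by 11): {count=-5, max=6, total=10}

Answer: {count=-5, max=6, total=10}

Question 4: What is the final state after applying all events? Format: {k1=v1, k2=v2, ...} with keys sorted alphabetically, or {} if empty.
  after event 1 (t=1: SET max = 6): {max=6}
  after event 2 (t=6: SET total = 10): {max=6, total=10}
  after event 3 (t=10: INC count by 6): {count=6, max=6, total=10}
  after event 4 (t=18: DEC count by 11): {count=-5, max=6, total=10}
  after event 5 (t=23: INC max by 1): {count=-5, max=7, total=10}
  after event 6 (t=28: SET max = -8): {count=-5, max=-8, total=10}

Answer: {count=-5, max=-8, total=10}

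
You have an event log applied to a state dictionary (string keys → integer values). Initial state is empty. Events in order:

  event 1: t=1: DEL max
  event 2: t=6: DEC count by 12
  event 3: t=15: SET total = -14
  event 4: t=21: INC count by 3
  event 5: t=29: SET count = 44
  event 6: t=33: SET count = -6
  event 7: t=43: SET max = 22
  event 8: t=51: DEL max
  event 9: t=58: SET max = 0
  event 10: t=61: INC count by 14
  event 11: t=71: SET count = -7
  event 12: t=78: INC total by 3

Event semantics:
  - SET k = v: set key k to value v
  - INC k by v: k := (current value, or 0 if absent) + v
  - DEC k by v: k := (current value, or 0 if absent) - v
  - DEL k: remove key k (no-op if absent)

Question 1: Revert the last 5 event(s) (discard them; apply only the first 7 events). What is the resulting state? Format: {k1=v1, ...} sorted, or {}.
Keep first 7 events (discard last 5):
  after event 1 (t=1: DEL max): {}
  after event 2 (t=6: DEC count by 12): {count=-12}
  after event 3 (t=15: SET total = -14): {count=-12, total=-14}
  after event 4 (t=21: INC count by 3): {count=-9, total=-14}
  after event 5 (t=29: SET count = 44): {count=44, total=-14}
  after event 6 (t=33: SET count = -6): {count=-6, total=-14}
  after event 7 (t=43: SET max = 22): {count=-6, max=22, total=-14}

Answer: {count=-6, max=22, total=-14}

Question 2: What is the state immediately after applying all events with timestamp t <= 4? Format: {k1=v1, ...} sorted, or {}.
Apply events with t <= 4 (1 events):
  after event 1 (t=1: DEL max): {}

Answer: {}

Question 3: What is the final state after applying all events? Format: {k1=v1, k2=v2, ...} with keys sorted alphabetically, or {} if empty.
Answer: {count=-7, max=0, total=-11}

Derivation:
  after event 1 (t=1: DEL max): {}
  after event 2 (t=6: DEC count by 12): {count=-12}
  after event 3 (t=15: SET total = -14): {count=-12, total=-14}
  after event 4 (t=21: INC count by 3): {count=-9, total=-14}
  after event 5 (t=29: SET count = 44): {count=44, total=-14}
  after event 6 (t=33: SET count = -6): {count=-6, total=-14}
  after event 7 (t=43: SET max = 22): {count=-6, max=22, total=-14}
  after event 8 (t=51: DEL max): {count=-6, total=-14}
  after event 9 (t=58: SET max = 0): {count=-6, max=0, total=-14}
  after event 10 (t=61: INC count by 14): {count=8, max=0, total=-14}
  after event 11 (t=71: SET count = -7): {count=-7, max=0, total=-14}
  after event 12 (t=78: INC total by 3): {count=-7, max=0, total=-11}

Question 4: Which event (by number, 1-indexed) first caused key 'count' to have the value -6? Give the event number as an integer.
Looking for first event where count becomes -6:
  event 2: count = -12
  event 3: count = -12
  event 4: count = -9
  event 5: count = 44
  event 6: count 44 -> -6  <-- first match

Answer: 6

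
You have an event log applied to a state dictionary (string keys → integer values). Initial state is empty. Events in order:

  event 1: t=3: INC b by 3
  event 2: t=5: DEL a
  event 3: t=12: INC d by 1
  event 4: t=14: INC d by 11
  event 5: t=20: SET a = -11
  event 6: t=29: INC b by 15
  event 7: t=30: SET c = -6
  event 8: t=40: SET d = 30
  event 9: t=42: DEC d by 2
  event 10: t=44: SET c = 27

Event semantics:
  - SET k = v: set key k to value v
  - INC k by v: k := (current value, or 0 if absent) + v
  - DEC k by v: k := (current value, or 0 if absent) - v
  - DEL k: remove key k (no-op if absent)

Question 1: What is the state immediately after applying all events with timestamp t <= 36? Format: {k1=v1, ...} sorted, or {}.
Answer: {a=-11, b=18, c=-6, d=12}

Derivation:
Apply events with t <= 36 (7 events):
  after event 1 (t=3: INC b by 3): {b=3}
  after event 2 (t=5: DEL a): {b=3}
  after event 3 (t=12: INC d by 1): {b=3, d=1}
  after event 4 (t=14: INC d by 11): {b=3, d=12}
  after event 5 (t=20: SET a = -11): {a=-11, b=3, d=12}
  after event 6 (t=29: INC b by 15): {a=-11, b=18, d=12}
  after event 7 (t=30: SET c = -6): {a=-11, b=18, c=-6, d=12}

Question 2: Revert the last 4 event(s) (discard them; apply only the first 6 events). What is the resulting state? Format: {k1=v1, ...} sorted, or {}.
Answer: {a=-11, b=18, d=12}

Derivation:
Keep first 6 events (discard last 4):
  after event 1 (t=3: INC b by 3): {b=3}
  after event 2 (t=5: DEL a): {b=3}
  after event 3 (t=12: INC d by 1): {b=3, d=1}
  after event 4 (t=14: INC d by 11): {b=3, d=12}
  after event 5 (t=20: SET a = -11): {a=-11, b=3, d=12}
  after event 6 (t=29: INC b by 15): {a=-11, b=18, d=12}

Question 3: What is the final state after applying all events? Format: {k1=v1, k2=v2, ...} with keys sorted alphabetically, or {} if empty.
Answer: {a=-11, b=18, c=27, d=28}

Derivation:
  after event 1 (t=3: INC b by 3): {b=3}
  after event 2 (t=5: DEL a): {b=3}
  after event 3 (t=12: INC d by 1): {b=3, d=1}
  after event 4 (t=14: INC d by 11): {b=3, d=12}
  after event 5 (t=20: SET a = -11): {a=-11, b=3, d=12}
  after event 6 (t=29: INC b by 15): {a=-11, b=18, d=12}
  after event 7 (t=30: SET c = -6): {a=-11, b=18, c=-6, d=12}
  after event 8 (t=40: SET d = 30): {a=-11, b=18, c=-6, d=30}
  after event 9 (t=42: DEC d by 2): {a=-11, b=18, c=-6, d=28}
  after event 10 (t=44: SET c = 27): {a=-11, b=18, c=27, d=28}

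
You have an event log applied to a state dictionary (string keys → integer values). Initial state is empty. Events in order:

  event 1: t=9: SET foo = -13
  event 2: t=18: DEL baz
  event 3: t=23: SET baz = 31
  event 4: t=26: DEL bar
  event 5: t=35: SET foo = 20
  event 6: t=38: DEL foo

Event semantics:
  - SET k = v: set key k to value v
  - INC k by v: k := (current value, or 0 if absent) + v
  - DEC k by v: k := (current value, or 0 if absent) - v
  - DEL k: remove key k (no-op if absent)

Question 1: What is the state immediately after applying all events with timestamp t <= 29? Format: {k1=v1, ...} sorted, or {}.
Apply events with t <= 29 (4 events):
  after event 1 (t=9: SET foo = -13): {foo=-13}
  after event 2 (t=18: DEL baz): {foo=-13}
  after event 3 (t=23: SET baz = 31): {baz=31, foo=-13}
  after event 4 (t=26: DEL bar): {baz=31, foo=-13}

Answer: {baz=31, foo=-13}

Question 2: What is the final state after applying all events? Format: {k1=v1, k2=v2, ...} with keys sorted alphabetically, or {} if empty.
Answer: {baz=31}

Derivation:
  after event 1 (t=9: SET foo = -13): {foo=-13}
  after event 2 (t=18: DEL baz): {foo=-13}
  after event 3 (t=23: SET baz = 31): {baz=31, foo=-13}
  after event 4 (t=26: DEL bar): {baz=31, foo=-13}
  after event 5 (t=35: SET foo = 20): {baz=31, foo=20}
  after event 6 (t=38: DEL foo): {baz=31}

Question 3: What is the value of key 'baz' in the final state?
Track key 'baz' through all 6 events:
  event 1 (t=9: SET foo = -13): baz unchanged
  event 2 (t=18: DEL baz): baz (absent) -> (absent)
  event 3 (t=23: SET baz = 31): baz (absent) -> 31
  event 4 (t=26: DEL bar): baz unchanged
  event 5 (t=35: SET foo = 20): baz unchanged
  event 6 (t=38: DEL foo): baz unchanged
Final: baz = 31

Answer: 31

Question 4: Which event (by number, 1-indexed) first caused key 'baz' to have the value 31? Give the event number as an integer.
Looking for first event where baz becomes 31:
  event 3: baz (absent) -> 31  <-- first match

Answer: 3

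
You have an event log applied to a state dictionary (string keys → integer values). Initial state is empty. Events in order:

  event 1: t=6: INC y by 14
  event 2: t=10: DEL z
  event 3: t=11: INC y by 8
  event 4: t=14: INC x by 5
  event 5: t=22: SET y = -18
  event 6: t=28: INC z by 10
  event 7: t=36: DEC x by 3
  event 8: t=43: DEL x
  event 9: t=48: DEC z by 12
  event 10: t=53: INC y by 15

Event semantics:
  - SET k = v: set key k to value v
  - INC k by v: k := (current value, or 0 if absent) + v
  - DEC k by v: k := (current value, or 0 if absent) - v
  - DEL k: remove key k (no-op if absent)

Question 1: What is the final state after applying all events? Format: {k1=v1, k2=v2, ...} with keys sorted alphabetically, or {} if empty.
Answer: {y=-3, z=-2}

Derivation:
  after event 1 (t=6: INC y by 14): {y=14}
  after event 2 (t=10: DEL z): {y=14}
  after event 3 (t=11: INC y by 8): {y=22}
  after event 4 (t=14: INC x by 5): {x=5, y=22}
  after event 5 (t=22: SET y = -18): {x=5, y=-18}
  after event 6 (t=28: INC z by 10): {x=5, y=-18, z=10}
  after event 7 (t=36: DEC x by 3): {x=2, y=-18, z=10}
  after event 8 (t=43: DEL x): {y=-18, z=10}
  after event 9 (t=48: DEC z by 12): {y=-18, z=-2}
  after event 10 (t=53: INC y by 15): {y=-3, z=-2}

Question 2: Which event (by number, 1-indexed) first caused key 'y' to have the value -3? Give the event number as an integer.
Answer: 10

Derivation:
Looking for first event where y becomes -3:
  event 1: y = 14
  event 2: y = 14
  event 3: y = 22
  event 4: y = 22
  event 5: y = -18
  event 6: y = -18
  event 7: y = -18
  event 8: y = -18
  event 9: y = -18
  event 10: y -18 -> -3  <-- first match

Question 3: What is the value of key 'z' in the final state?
Track key 'z' through all 10 events:
  event 1 (t=6: INC y by 14): z unchanged
  event 2 (t=10: DEL z): z (absent) -> (absent)
  event 3 (t=11: INC y by 8): z unchanged
  event 4 (t=14: INC x by 5): z unchanged
  event 5 (t=22: SET y = -18): z unchanged
  event 6 (t=28: INC z by 10): z (absent) -> 10
  event 7 (t=36: DEC x by 3): z unchanged
  event 8 (t=43: DEL x): z unchanged
  event 9 (t=48: DEC z by 12): z 10 -> -2
  event 10 (t=53: INC y by 15): z unchanged
Final: z = -2

Answer: -2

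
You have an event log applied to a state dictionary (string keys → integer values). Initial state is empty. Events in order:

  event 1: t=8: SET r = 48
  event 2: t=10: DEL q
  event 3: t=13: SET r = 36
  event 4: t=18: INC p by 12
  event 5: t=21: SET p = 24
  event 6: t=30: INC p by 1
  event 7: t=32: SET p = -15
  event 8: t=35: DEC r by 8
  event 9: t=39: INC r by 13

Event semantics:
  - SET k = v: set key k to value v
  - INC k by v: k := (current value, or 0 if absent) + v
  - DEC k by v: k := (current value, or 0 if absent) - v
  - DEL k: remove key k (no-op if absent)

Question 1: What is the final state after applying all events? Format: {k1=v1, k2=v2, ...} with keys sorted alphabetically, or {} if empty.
Answer: {p=-15, r=41}

Derivation:
  after event 1 (t=8: SET r = 48): {r=48}
  after event 2 (t=10: DEL q): {r=48}
  after event 3 (t=13: SET r = 36): {r=36}
  after event 4 (t=18: INC p by 12): {p=12, r=36}
  after event 5 (t=21: SET p = 24): {p=24, r=36}
  after event 6 (t=30: INC p by 1): {p=25, r=36}
  after event 7 (t=32: SET p = -15): {p=-15, r=36}
  after event 8 (t=35: DEC r by 8): {p=-15, r=28}
  after event 9 (t=39: INC r by 13): {p=-15, r=41}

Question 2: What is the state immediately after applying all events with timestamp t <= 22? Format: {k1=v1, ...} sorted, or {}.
Apply events with t <= 22 (5 events):
  after event 1 (t=8: SET r = 48): {r=48}
  after event 2 (t=10: DEL q): {r=48}
  after event 3 (t=13: SET r = 36): {r=36}
  after event 4 (t=18: INC p by 12): {p=12, r=36}
  after event 5 (t=21: SET p = 24): {p=24, r=36}

Answer: {p=24, r=36}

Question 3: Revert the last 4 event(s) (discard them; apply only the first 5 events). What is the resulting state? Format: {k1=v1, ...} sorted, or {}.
Answer: {p=24, r=36}

Derivation:
Keep first 5 events (discard last 4):
  after event 1 (t=8: SET r = 48): {r=48}
  after event 2 (t=10: DEL q): {r=48}
  after event 3 (t=13: SET r = 36): {r=36}
  after event 4 (t=18: INC p by 12): {p=12, r=36}
  after event 5 (t=21: SET p = 24): {p=24, r=36}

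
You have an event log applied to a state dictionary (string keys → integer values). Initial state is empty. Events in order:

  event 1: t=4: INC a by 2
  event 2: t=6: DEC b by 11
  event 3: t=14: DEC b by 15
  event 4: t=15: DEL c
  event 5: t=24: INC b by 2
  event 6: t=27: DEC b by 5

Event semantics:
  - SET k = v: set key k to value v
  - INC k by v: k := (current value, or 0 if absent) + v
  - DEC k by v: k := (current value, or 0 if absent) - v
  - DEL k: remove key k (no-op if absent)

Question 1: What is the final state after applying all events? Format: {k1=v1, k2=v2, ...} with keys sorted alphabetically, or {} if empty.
Answer: {a=2, b=-29}

Derivation:
  after event 1 (t=4: INC a by 2): {a=2}
  after event 2 (t=6: DEC b by 11): {a=2, b=-11}
  after event 3 (t=14: DEC b by 15): {a=2, b=-26}
  after event 4 (t=15: DEL c): {a=2, b=-26}
  after event 5 (t=24: INC b by 2): {a=2, b=-24}
  after event 6 (t=27: DEC b by 5): {a=2, b=-29}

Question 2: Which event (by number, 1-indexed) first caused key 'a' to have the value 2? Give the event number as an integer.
Looking for first event where a becomes 2:
  event 1: a (absent) -> 2  <-- first match

Answer: 1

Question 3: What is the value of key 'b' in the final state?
Answer: -29

Derivation:
Track key 'b' through all 6 events:
  event 1 (t=4: INC a by 2): b unchanged
  event 2 (t=6: DEC b by 11): b (absent) -> -11
  event 3 (t=14: DEC b by 15): b -11 -> -26
  event 4 (t=15: DEL c): b unchanged
  event 5 (t=24: INC b by 2): b -26 -> -24
  event 6 (t=27: DEC b by 5): b -24 -> -29
Final: b = -29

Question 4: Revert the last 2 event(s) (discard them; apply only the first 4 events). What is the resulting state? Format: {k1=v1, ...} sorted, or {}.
Answer: {a=2, b=-26}

Derivation:
Keep first 4 events (discard last 2):
  after event 1 (t=4: INC a by 2): {a=2}
  after event 2 (t=6: DEC b by 11): {a=2, b=-11}
  after event 3 (t=14: DEC b by 15): {a=2, b=-26}
  after event 4 (t=15: DEL c): {a=2, b=-26}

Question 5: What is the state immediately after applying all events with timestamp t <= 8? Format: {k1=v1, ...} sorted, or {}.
Apply events with t <= 8 (2 events):
  after event 1 (t=4: INC a by 2): {a=2}
  after event 2 (t=6: DEC b by 11): {a=2, b=-11}

Answer: {a=2, b=-11}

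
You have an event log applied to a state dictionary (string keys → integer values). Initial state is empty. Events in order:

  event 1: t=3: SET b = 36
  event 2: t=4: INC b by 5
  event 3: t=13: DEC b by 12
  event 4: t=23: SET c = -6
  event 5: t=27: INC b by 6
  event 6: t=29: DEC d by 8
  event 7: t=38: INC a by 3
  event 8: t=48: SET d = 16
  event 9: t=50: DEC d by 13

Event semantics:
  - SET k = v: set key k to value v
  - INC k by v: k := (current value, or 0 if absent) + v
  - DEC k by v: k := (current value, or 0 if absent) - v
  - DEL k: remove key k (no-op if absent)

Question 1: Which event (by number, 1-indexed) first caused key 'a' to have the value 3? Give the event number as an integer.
Answer: 7

Derivation:
Looking for first event where a becomes 3:
  event 7: a (absent) -> 3  <-- first match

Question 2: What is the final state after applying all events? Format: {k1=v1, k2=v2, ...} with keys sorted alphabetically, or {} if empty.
Answer: {a=3, b=35, c=-6, d=3}

Derivation:
  after event 1 (t=3: SET b = 36): {b=36}
  after event 2 (t=4: INC b by 5): {b=41}
  after event 3 (t=13: DEC b by 12): {b=29}
  after event 4 (t=23: SET c = -6): {b=29, c=-6}
  after event 5 (t=27: INC b by 6): {b=35, c=-6}
  after event 6 (t=29: DEC d by 8): {b=35, c=-6, d=-8}
  after event 7 (t=38: INC a by 3): {a=3, b=35, c=-6, d=-8}
  after event 8 (t=48: SET d = 16): {a=3, b=35, c=-6, d=16}
  after event 9 (t=50: DEC d by 13): {a=3, b=35, c=-6, d=3}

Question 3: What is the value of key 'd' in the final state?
Answer: 3

Derivation:
Track key 'd' through all 9 events:
  event 1 (t=3: SET b = 36): d unchanged
  event 2 (t=4: INC b by 5): d unchanged
  event 3 (t=13: DEC b by 12): d unchanged
  event 4 (t=23: SET c = -6): d unchanged
  event 5 (t=27: INC b by 6): d unchanged
  event 6 (t=29: DEC d by 8): d (absent) -> -8
  event 7 (t=38: INC a by 3): d unchanged
  event 8 (t=48: SET d = 16): d -8 -> 16
  event 9 (t=50: DEC d by 13): d 16 -> 3
Final: d = 3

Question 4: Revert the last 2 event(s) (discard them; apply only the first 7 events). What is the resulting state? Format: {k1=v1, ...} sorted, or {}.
Answer: {a=3, b=35, c=-6, d=-8}

Derivation:
Keep first 7 events (discard last 2):
  after event 1 (t=3: SET b = 36): {b=36}
  after event 2 (t=4: INC b by 5): {b=41}
  after event 3 (t=13: DEC b by 12): {b=29}
  after event 4 (t=23: SET c = -6): {b=29, c=-6}
  after event 5 (t=27: INC b by 6): {b=35, c=-6}
  after event 6 (t=29: DEC d by 8): {b=35, c=-6, d=-8}
  after event 7 (t=38: INC a by 3): {a=3, b=35, c=-6, d=-8}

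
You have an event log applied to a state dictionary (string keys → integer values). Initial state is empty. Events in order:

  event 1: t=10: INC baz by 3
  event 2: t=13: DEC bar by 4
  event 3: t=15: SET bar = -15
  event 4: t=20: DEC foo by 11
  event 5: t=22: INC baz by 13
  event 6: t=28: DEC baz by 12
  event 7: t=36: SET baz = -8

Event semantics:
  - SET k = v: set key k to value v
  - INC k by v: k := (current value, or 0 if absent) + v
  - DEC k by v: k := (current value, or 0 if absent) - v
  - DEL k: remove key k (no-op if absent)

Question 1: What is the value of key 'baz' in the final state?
Answer: -8

Derivation:
Track key 'baz' through all 7 events:
  event 1 (t=10: INC baz by 3): baz (absent) -> 3
  event 2 (t=13: DEC bar by 4): baz unchanged
  event 3 (t=15: SET bar = -15): baz unchanged
  event 4 (t=20: DEC foo by 11): baz unchanged
  event 5 (t=22: INC baz by 13): baz 3 -> 16
  event 6 (t=28: DEC baz by 12): baz 16 -> 4
  event 7 (t=36: SET baz = -8): baz 4 -> -8
Final: baz = -8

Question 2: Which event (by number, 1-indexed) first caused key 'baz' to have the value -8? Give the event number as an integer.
Answer: 7

Derivation:
Looking for first event where baz becomes -8:
  event 1: baz = 3
  event 2: baz = 3
  event 3: baz = 3
  event 4: baz = 3
  event 5: baz = 16
  event 6: baz = 4
  event 7: baz 4 -> -8  <-- first match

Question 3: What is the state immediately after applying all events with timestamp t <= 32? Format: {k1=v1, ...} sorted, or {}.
Apply events with t <= 32 (6 events):
  after event 1 (t=10: INC baz by 3): {baz=3}
  after event 2 (t=13: DEC bar by 4): {bar=-4, baz=3}
  after event 3 (t=15: SET bar = -15): {bar=-15, baz=3}
  after event 4 (t=20: DEC foo by 11): {bar=-15, baz=3, foo=-11}
  after event 5 (t=22: INC baz by 13): {bar=-15, baz=16, foo=-11}
  after event 6 (t=28: DEC baz by 12): {bar=-15, baz=4, foo=-11}

Answer: {bar=-15, baz=4, foo=-11}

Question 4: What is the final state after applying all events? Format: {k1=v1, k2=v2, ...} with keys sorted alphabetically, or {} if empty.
  after event 1 (t=10: INC baz by 3): {baz=3}
  after event 2 (t=13: DEC bar by 4): {bar=-4, baz=3}
  after event 3 (t=15: SET bar = -15): {bar=-15, baz=3}
  after event 4 (t=20: DEC foo by 11): {bar=-15, baz=3, foo=-11}
  after event 5 (t=22: INC baz by 13): {bar=-15, baz=16, foo=-11}
  after event 6 (t=28: DEC baz by 12): {bar=-15, baz=4, foo=-11}
  after event 7 (t=36: SET baz = -8): {bar=-15, baz=-8, foo=-11}

Answer: {bar=-15, baz=-8, foo=-11}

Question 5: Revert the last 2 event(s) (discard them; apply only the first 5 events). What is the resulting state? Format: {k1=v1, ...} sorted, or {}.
Answer: {bar=-15, baz=16, foo=-11}

Derivation:
Keep first 5 events (discard last 2):
  after event 1 (t=10: INC baz by 3): {baz=3}
  after event 2 (t=13: DEC bar by 4): {bar=-4, baz=3}
  after event 3 (t=15: SET bar = -15): {bar=-15, baz=3}
  after event 4 (t=20: DEC foo by 11): {bar=-15, baz=3, foo=-11}
  after event 5 (t=22: INC baz by 13): {bar=-15, baz=16, foo=-11}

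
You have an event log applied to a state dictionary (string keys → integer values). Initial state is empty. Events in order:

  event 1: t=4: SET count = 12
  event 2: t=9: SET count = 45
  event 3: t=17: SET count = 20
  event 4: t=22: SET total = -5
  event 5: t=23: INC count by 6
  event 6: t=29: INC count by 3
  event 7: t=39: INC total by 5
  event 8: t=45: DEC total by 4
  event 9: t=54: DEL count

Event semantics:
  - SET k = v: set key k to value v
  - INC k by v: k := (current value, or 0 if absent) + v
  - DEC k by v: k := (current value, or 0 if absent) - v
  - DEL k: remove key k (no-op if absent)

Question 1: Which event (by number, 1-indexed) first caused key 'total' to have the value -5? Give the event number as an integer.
Answer: 4

Derivation:
Looking for first event where total becomes -5:
  event 4: total (absent) -> -5  <-- first match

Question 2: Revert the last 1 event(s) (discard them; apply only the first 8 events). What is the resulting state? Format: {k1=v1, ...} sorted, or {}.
Answer: {count=29, total=-4}

Derivation:
Keep first 8 events (discard last 1):
  after event 1 (t=4: SET count = 12): {count=12}
  after event 2 (t=9: SET count = 45): {count=45}
  after event 3 (t=17: SET count = 20): {count=20}
  after event 4 (t=22: SET total = -5): {count=20, total=-5}
  after event 5 (t=23: INC count by 6): {count=26, total=-5}
  after event 6 (t=29: INC count by 3): {count=29, total=-5}
  after event 7 (t=39: INC total by 5): {count=29, total=0}
  after event 8 (t=45: DEC total by 4): {count=29, total=-4}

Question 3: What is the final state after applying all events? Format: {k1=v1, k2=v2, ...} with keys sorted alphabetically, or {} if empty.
Answer: {total=-4}

Derivation:
  after event 1 (t=4: SET count = 12): {count=12}
  after event 2 (t=9: SET count = 45): {count=45}
  after event 3 (t=17: SET count = 20): {count=20}
  after event 4 (t=22: SET total = -5): {count=20, total=-5}
  after event 5 (t=23: INC count by 6): {count=26, total=-5}
  after event 6 (t=29: INC count by 3): {count=29, total=-5}
  after event 7 (t=39: INC total by 5): {count=29, total=0}
  after event 8 (t=45: DEC total by 4): {count=29, total=-4}
  after event 9 (t=54: DEL count): {total=-4}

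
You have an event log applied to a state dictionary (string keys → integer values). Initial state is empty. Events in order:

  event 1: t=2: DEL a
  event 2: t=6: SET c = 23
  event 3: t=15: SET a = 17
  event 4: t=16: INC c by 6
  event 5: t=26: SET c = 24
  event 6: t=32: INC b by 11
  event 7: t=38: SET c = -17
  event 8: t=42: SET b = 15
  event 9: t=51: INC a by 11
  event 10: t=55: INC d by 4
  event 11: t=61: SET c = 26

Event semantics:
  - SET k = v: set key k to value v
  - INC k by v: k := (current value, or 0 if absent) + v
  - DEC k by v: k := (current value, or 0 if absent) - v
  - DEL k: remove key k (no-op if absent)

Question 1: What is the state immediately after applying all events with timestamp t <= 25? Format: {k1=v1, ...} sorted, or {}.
Answer: {a=17, c=29}

Derivation:
Apply events with t <= 25 (4 events):
  after event 1 (t=2: DEL a): {}
  after event 2 (t=6: SET c = 23): {c=23}
  after event 3 (t=15: SET a = 17): {a=17, c=23}
  after event 4 (t=16: INC c by 6): {a=17, c=29}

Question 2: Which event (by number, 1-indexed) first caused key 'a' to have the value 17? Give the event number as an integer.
Answer: 3

Derivation:
Looking for first event where a becomes 17:
  event 3: a (absent) -> 17  <-- first match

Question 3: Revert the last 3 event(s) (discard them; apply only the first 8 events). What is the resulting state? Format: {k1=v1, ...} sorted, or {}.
Keep first 8 events (discard last 3):
  after event 1 (t=2: DEL a): {}
  after event 2 (t=6: SET c = 23): {c=23}
  after event 3 (t=15: SET a = 17): {a=17, c=23}
  after event 4 (t=16: INC c by 6): {a=17, c=29}
  after event 5 (t=26: SET c = 24): {a=17, c=24}
  after event 6 (t=32: INC b by 11): {a=17, b=11, c=24}
  after event 7 (t=38: SET c = -17): {a=17, b=11, c=-17}
  after event 8 (t=42: SET b = 15): {a=17, b=15, c=-17}

Answer: {a=17, b=15, c=-17}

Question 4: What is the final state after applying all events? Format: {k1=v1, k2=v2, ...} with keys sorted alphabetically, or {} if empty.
  after event 1 (t=2: DEL a): {}
  after event 2 (t=6: SET c = 23): {c=23}
  after event 3 (t=15: SET a = 17): {a=17, c=23}
  after event 4 (t=16: INC c by 6): {a=17, c=29}
  after event 5 (t=26: SET c = 24): {a=17, c=24}
  after event 6 (t=32: INC b by 11): {a=17, b=11, c=24}
  after event 7 (t=38: SET c = -17): {a=17, b=11, c=-17}
  after event 8 (t=42: SET b = 15): {a=17, b=15, c=-17}
  after event 9 (t=51: INC a by 11): {a=28, b=15, c=-17}
  after event 10 (t=55: INC d by 4): {a=28, b=15, c=-17, d=4}
  after event 11 (t=61: SET c = 26): {a=28, b=15, c=26, d=4}

Answer: {a=28, b=15, c=26, d=4}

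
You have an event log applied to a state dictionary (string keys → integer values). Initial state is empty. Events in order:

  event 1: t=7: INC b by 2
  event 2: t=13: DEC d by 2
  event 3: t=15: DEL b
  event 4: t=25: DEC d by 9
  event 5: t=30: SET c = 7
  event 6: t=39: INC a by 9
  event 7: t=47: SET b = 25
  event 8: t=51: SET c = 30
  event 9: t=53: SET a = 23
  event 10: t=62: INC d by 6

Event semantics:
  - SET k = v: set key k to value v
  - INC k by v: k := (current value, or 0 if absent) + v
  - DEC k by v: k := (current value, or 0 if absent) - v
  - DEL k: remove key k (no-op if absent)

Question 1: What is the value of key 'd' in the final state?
Track key 'd' through all 10 events:
  event 1 (t=7: INC b by 2): d unchanged
  event 2 (t=13: DEC d by 2): d (absent) -> -2
  event 3 (t=15: DEL b): d unchanged
  event 4 (t=25: DEC d by 9): d -2 -> -11
  event 5 (t=30: SET c = 7): d unchanged
  event 6 (t=39: INC a by 9): d unchanged
  event 7 (t=47: SET b = 25): d unchanged
  event 8 (t=51: SET c = 30): d unchanged
  event 9 (t=53: SET a = 23): d unchanged
  event 10 (t=62: INC d by 6): d -11 -> -5
Final: d = -5

Answer: -5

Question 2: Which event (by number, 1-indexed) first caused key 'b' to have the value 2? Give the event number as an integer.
Looking for first event where b becomes 2:
  event 1: b (absent) -> 2  <-- first match

Answer: 1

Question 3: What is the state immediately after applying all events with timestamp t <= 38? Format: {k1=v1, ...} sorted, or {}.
Answer: {c=7, d=-11}

Derivation:
Apply events with t <= 38 (5 events):
  after event 1 (t=7: INC b by 2): {b=2}
  after event 2 (t=13: DEC d by 2): {b=2, d=-2}
  after event 3 (t=15: DEL b): {d=-2}
  after event 4 (t=25: DEC d by 9): {d=-11}
  after event 5 (t=30: SET c = 7): {c=7, d=-11}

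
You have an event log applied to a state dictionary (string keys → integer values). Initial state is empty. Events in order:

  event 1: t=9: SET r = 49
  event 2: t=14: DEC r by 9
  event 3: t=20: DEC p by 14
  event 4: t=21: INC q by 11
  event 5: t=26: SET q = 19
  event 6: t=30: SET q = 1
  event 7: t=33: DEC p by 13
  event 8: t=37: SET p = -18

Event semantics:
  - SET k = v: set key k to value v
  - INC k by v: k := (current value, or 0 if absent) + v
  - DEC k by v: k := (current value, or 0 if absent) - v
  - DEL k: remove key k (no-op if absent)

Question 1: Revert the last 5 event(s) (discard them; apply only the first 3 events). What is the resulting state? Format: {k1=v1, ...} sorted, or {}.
Answer: {p=-14, r=40}

Derivation:
Keep first 3 events (discard last 5):
  after event 1 (t=9: SET r = 49): {r=49}
  after event 2 (t=14: DEC r by 9): {r=40}
  after event 3 (t=20: DEC p by 14): {p=-14, r=40}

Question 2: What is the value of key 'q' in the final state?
Answer: 1

Derivation:
Track key 'q' through all 8 events:
  event 1 (t=9: SET r = 49): q unchanged
  event 2 (t=14: DEC r by 9): q unchanged
  event 3 (t=20: DEC p by 14): q unchanged
  event 4 (t=21: INC q by 11): q (absent) -> 11
  event 5 (t=26: SET q = 19): q 11 -> 19
  event 6 (t=30: SET q = 1): q 19 -> 1
  event 7 (t=33: DEC p by 13): q unchanged
  event 8 (t=37: SET p = -18): q unchanged
Final: q = 1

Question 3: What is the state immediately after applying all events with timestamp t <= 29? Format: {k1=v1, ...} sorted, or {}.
Apply events with t <= 29 (5 events):
  after event 1 (t=9: SET r = 49): {r=49}
  after event 2 (t=14: DEC r by 9): {r=40}
  after event 3 (t=20: DEC p by 14): {p=-14, r=40}
  after event 4 (t=21: INC q by 11): {p=-14, q=11, r=40}
  after event 5 (t=26: SET q = 19): {p=-14, q=19, r=40}

Answer: {p=-14, q=19, r=40}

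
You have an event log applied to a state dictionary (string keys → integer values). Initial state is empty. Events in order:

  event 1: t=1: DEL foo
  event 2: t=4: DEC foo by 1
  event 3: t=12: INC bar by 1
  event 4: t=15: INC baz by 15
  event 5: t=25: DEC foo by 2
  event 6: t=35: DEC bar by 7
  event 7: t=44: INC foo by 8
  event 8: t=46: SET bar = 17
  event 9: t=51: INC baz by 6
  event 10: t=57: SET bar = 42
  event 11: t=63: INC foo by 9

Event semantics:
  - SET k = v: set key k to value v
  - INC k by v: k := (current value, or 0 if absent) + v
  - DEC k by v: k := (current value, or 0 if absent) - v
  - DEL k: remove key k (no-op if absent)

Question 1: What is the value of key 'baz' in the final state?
Answer: 21

Derivation:
Track key 'baz' through all 11 events:
  event 1 (t=1: DEL foo): baz unchanged
  event 2 (t=4: DEC foo by 1): baz unchanged
  event 3 (t=12: INC bar by 1): baz unchanged
  event 4 (t=15: INC baz by 15): baz (absent) -> 15
  event 5 (t=25: DEC foo by 2): baz unchanged
  event 6 (t=35: DEC bar by 7): baz unchanged
  event 7 (t=44: INC foo by 8): baz unchanged
  event 8 (t=46: SET bar = 17): baz unchanged
  event 9 (t=51: INC baz by 6): baz 15 -> 21
  event 10 (t=57: SET bar = 42): baz unchanged
  event 11 (t=63: INC foo by 9): baz unchanged
Final: baz = 21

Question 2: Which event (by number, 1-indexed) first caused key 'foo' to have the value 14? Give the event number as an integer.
Looking for first event where foo becomes 14:
  event 2: foo = -1
  event 3: foo = -1
  event 4: foo = -1
  event 5: foo = -3
  event 6: foo = -3
  event 7: foo = 5
  event 8: foo = 5
  event 9: foo = 5
  event 10: foo = 5
  event 11: foo 5 -> 14  <-- first match

Answer: 11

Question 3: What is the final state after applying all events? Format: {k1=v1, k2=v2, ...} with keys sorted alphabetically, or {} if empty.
Answer: {bar=42, baz=21, foo=14}

Derivation:
  after event 1 (t=1: DEL foo): {}
  after event 2 (t=4: DEC foo by 1): {foo=-1}
  after event 3 (t=12: INC bar by 1): {bar=1, foo=-1}
  after event 4 (t=15: INC baz by 15): {bar=1, baz=15, foo=-1}
  after event 5 (t=25: DEC foo by 2): {bar=1, baz=15, foo=-3}
  after event 6 (t=35: DEC bar by 7): {bar=-6, baz=15, foo=-3}
  after event 7 (t=44: INC foo by 8): {bar=-6, baz=15, foo=5}
  after event 8 (t=46: SET bar = 17): {bar=17, baz=15, foo=5}
  after event 9 (t=51: INC baz by 6): {bar=17, baz=21, foo=5}
  after event 10 (t=57: SET bar = 42): {bar=42, baz=21, foo=5}
  after event 11 (t=63: INC foo by 9): {bar=42, baz=21, foo=14}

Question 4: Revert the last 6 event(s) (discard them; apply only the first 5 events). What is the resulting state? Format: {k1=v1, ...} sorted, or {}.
Keep first 5 events (discard last 6):
  after event 1 (t=1: DEL foo): {}
  after event 2 (t=4: DEC foo by 1): {foo=-1}
  after event 3 (t=12: INC bar by 1): {bar=1, foo=-1}
  after event 4 (t=15: INC baz by 15): {bar=1, baz=15, foo=-1}
  after event 5 (t=25: DEC foo by 2): {bar=1, baz=15, foo=-3}

Answer: {bar=1, baz=15, foo=-3}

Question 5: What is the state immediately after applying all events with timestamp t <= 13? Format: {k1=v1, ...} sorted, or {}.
Answer: {bar=1, foo=-1}

Derivation:
Apply events with t <= 13 (3 events):
  after event 1 (t=1: DEL foo): {}
  after event 2 (t=4: DEC foo by 1): {foo=-1}
  after event 3 (t=12: INC bar by 1): {bar=1, foo=-1}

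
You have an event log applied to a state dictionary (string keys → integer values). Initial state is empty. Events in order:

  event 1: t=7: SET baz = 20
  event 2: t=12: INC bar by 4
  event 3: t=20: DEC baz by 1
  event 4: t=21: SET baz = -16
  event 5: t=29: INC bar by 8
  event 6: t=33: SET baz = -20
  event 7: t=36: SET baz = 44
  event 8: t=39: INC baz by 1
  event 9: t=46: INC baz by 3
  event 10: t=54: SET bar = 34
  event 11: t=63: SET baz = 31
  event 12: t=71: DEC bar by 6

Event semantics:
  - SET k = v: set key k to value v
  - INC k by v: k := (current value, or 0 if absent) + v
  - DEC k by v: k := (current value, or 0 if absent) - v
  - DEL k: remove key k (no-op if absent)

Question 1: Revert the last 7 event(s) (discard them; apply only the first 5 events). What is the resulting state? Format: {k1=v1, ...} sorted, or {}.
Keep first 5 events (discard last 7):
  after event 1 (t=7: SET baz = 20): {baz=20}
  after event 2 (t=12: INC bar by 4): {bar=4, baz=20}
  after event 3 (t=20: DEC baz by 1): {bar=4, baz=19}
  after event 4 (t=21: SET baz = -16): {bar=4, baz=-16}
  after event 5 (t=29: INC bar by 8): {bar=12, baz=-16}

Answer: {bar=12, baz=-16}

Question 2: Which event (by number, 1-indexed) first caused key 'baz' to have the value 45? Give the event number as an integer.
Answer: 8

Derivation:
Looking for first event where baz becomes 45:
  event 1: baz = 20
  event 2: baz = 20
  event 3: baz = 19
  event 4: baz = -16
  event 5: baz = -16
  event 6: baz = -20
  event 7: baz = 44
  event 8: baz 44 -> 45  <-- first match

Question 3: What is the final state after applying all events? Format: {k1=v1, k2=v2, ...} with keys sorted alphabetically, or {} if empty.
Answer: {bar=28, baz=31}

Derivation:
  after event 1 (t=7: SET baz = 20): {baz=20}
  after event 2 (t=12: INC bar by 4): {bar=4, baz=20}
  after event 3 (t=20: DEC baz by 1): {bar=4, baz=19}
  after event 4 (t=21: SET baz = -16): {bar=4, baz=-16}
  after event 5 (t=29: INC bar by 8): {bar=12, baz=-16}
  after event 6 (t=33: SET baz = -20): {bar=12, baz=-20}
  after event 7 (t=36: SET baz = 44): {bar=12, baz=44}
  after event 8 (t=39: INC baz by 1): {bar=12, baz=45}
  after event 9 (t=46: INC baz by 3): {bar=12, baz=48}
  after event 10 (t=54: SET bar = 34): {bar=34, baz=48}
  after event 11 (t=63: SET baz = 31): {bar=34, baz=31}
  after event 12 (t=71: DEC bar by 6): {bar=28, baz=31}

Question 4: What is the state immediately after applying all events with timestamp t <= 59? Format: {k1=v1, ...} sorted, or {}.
Answer: {bar=34, baz=48}

Derivation:
Apply events with t <= 59 (10 events):
  after event 1 (t=7: SET baz = 20): {baz=20}
  after event 2 (t=12: INC bar by 4): {bar=4, baz=20}
  after event 3 (t=20: DEC baz by 1): {bar=4, baz=19}
  after event 4 (t=21: SET baz = -16): {bar=4, baz=-16}
  after event 5 (t=29: INC bar by 8): {bar=12, baz=-16}
  after event 6 (t=33: SET baz = -20): {bar=12, baz=-20}
  after event 7 (t=36: SET baz = 44): {bar=12, baz=44}
  after event 8 (t=39: INC baz by 1): {bar=12, baz=45}
  after event 9 (t=46: INC baz by 3): {bar=12, baz=48}
  after event 10 (t=54: SET bar = 34): {bar=34, baz=48}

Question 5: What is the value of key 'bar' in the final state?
Track key 'bar' through all 12 events:
  event 1 (t=7: SET baz = 20): bar unchanged
  event 2 (t=12: INC bar by 4): bar (absent) -> 4
  event 3 (t=20: DEC baz by 1): bar unchanged
  event 4 (t=21: SET baz = -16): bar unchanged
  event 5 (t=29: INC bar by 8): bar 4 -> 12
  event 6 (t=33: SET baz = -20): bar unchanged
  event 7 (t=36: SET baz = 44): bar unchanged
  event 8 (t=39: INC baz by 1): bar unchanged
  event 9 (t=46: INC baz by 3): bar unchanged
  event 10 (t=54: SET bar = 34): bar 12 -> 34
  event 11 (t=63: SET baz = 31): bar unchanged
  event 12 (t=71: DEC bar by 6): bar 34 -> 28
Final: bar = 28

Answer: 28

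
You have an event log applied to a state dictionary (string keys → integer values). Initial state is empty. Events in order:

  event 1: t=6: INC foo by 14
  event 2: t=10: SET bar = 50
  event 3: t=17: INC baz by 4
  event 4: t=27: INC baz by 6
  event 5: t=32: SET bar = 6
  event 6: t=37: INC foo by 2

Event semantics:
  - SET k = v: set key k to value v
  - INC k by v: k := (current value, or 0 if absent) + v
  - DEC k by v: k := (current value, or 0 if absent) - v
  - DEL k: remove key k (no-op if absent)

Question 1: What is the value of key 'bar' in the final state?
Track key 'bar' through all 6 events:
  event 1 (t=6: INC foo by 14): bar unchanged
  event 2 (t=10: SET bar = 50): bar (absent) -> 50
  event 3 (t=17: INC baz by 4): bar unchanged
  event 4 (t=27: INC baz by 6): bar unchanged
  event 5 (t=32: SET bar = 6): bar 50 -> 6
  event 6 (t=37: INC foo by 2): bar unchanged
Final: bar = 6

Answer: 6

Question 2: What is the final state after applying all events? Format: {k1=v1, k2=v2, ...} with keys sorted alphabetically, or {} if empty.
Answer: {bar=6, baz=10, foo=16}

Derivation:
  after event 1 (t=6: INC foo by 14): {foo=14}
  after event 2 (t=10: SET bar = 50): {bar=50, foo=14}
  after event 3 (t=17: INC baz by 4): {bar=50, baz=4, foo=14}
  after event 4 (t=27: INC baz by 6): {bar=50, baz=10, foo=14}
  after event 5 (t=32: SET bar = 6): {bar=6, baz=10, foo=14}
  after event 6 (t=37: INC foo by 2): {bar=6, baz=10, foo=16}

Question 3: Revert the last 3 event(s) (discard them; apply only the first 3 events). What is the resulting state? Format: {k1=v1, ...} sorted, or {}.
Keep first 3 events (discard last 3):
  after event 1 (t=6: INC foo by 14): {foo=14}
  after event 2 (t=10: SET bar = 50): {bar=50, foo=14}
  after event 3 (t=17: INC baz by 4): {bar=50, baz=4, foo=14}

Answer: {bar=50, baz=4, foo=14}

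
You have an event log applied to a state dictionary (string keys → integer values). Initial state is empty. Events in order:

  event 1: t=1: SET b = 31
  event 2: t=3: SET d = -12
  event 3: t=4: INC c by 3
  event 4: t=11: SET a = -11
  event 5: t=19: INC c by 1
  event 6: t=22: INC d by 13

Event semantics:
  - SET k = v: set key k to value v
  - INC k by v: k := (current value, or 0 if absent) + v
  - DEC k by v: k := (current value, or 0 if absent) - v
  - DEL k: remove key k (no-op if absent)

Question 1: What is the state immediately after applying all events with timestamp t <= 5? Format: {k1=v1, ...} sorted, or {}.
Answer: {b=31, c=3, d=-12}

Derivation:
Apply events with t <= 5 (3 events):
  after event 1 (t=1: SET b = 31): {b=31}
  after event 2 (t=3: SET d = -12): {b=31, d=-12}
  after event 3 (t=4: INC c by 3): {b=31, c=3, d=-12}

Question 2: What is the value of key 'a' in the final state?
Track key 'a' through all 6 events:
  event 1 (t=1: SET b = 31): a unchanged
  event 2 (t=3: SET d = -12): a unchanged
  event 3 (t=4: INC c by 3): a unchanged
  event 4 (t=11: SET a = -11): a (absent) -> -11
  event 5 (t=19: INC c by 1): a unchanged
  event 6 (t=22: INC d by 13): a unchanged
Final: a = -11

Answer: -11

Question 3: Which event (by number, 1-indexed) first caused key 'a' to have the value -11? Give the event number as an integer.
Answer: 4

Derivation:
Looking for first event where a becomes -11:
  event 4: a (absent) -> -11  <-- first match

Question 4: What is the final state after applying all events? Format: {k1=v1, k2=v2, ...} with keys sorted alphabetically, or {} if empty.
Answer: {a=-11, b=31, c=4, d=1}

Derivation:
  after event 1 (t=1: SET b = 31): {b=31}
  after event 2 (t=3: SET d = -12): {b=31, d=-12}
  after event 3 (t=4: INC c by 3): {b=31, c=3, d=-12}
  after event 4 (t=11: SET a = -11): {a=-11, b=31, c=3, d=-12}
  after event 5 (t=19: INC c by 1): {a=-11, b=31, c=4, d=-12}
  after event 6 (t=22: INC d by 13): {a=-11, b=31, c=4, d=1}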